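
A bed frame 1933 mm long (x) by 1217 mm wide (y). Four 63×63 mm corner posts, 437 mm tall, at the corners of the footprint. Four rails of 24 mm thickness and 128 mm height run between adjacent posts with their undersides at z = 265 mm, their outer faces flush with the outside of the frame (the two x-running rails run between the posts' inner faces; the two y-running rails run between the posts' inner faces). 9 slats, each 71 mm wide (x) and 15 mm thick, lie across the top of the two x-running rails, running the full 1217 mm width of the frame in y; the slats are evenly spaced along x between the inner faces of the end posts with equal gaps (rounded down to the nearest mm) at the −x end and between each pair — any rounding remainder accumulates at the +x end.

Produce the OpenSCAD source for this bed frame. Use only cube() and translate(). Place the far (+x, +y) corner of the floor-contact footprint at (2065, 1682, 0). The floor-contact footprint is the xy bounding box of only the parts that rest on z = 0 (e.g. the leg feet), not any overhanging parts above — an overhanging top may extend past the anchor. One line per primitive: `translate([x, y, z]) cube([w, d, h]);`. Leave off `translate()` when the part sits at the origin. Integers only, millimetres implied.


translate([132, 465, 0]) cube([63, 63, 437]);
translate([132, 1619, 0]) cube([63, 63, 437]);
translate([2002, 465, 0]) cube([63, 63, 437]);
translate([2002, 1619, 0]) cube([63, 63, 437]);
translate([195, 465, 265]) cube([1807, 24, 128]);
translate([195, 1658, 265]) cube([1807, 24, 128]);
translate([132, 528, 265]) cube([24, 1091, 128]);
translate([2041, 528, 265]) cube([24, 1091, 128]);
translate([311, 465, 393]) cube([71, 1217, 15]);
translate([498, 465, 393]) cube([71, 1217, 15]);
translate([685, 465, 393]) cube([71, 1217, 15]);
translate([872, 465, 393]) cube([71, 1217, 15]);
translate([1059, 465, 393]) cube([71, 1217, 15]);
translate([1246, 465, 393]) cube([71, 1217, 15]);
translate([1433, 465, 393]) cube([71, 1217, 15]);
translate([1620, 465, 393]) cube([71, 1217, 15]);
translate([1807, 465, 393]) cube([71, 1217, 15]);


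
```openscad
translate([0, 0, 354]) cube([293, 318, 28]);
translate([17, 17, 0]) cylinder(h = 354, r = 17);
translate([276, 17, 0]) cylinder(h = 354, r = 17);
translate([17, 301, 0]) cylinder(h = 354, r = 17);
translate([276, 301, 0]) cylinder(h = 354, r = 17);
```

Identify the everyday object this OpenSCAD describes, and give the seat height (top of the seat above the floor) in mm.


A stool. The seat height is 382 mm.

A 293×318×28 slab at z = 354 on four corner cylinders — a stool. The seat top is 354 + 28 = 382 mm.


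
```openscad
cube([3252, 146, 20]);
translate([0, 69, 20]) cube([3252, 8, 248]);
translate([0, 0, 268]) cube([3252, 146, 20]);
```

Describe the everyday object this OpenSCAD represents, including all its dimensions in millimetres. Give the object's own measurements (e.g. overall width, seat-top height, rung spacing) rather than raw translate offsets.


An I-beam lying along x, 3252 mm long. Overall section height 288 mm. Two flanges 146 mm wide (y) and 20 mm thick, one on the floor and one at the top; a web 8 mm thick runs between them, centred on the flange width.


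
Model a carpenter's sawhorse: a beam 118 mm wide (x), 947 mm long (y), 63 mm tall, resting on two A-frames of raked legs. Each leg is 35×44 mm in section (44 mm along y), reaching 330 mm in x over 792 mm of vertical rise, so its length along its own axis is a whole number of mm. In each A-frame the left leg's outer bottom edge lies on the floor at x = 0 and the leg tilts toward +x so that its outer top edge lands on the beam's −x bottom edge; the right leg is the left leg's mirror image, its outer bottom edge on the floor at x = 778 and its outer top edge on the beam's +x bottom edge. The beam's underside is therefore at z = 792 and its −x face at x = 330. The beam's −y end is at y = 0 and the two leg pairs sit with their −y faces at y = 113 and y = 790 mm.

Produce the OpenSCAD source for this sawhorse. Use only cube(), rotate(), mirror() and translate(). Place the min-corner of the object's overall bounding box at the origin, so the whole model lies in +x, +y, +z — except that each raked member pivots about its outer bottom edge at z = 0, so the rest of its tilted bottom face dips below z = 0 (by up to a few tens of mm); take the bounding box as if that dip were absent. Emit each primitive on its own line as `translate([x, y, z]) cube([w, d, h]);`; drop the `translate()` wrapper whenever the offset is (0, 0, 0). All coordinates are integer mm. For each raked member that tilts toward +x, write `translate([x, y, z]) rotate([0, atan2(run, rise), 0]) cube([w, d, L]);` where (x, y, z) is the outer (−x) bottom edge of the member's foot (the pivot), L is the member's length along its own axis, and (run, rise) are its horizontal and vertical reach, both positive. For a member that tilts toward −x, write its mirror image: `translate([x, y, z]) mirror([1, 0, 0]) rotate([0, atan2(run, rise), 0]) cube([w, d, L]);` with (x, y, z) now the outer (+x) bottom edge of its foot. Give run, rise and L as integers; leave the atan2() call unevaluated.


translate([330, 0, 792]) cube([118, 947, 63]);
translate([0, 113, 0]) rotate([0, atan2(330, 792), 0]) cube([35, 44, 858]);
translate([778, 113, 0]) mirror([1, 0, 0]) rotate([0, atan2(330, 792), 0]) cube([35, 44, 858]);
translate([0, 790, 0]) rotate([0, atan2(330, 792), 0]) cube([35, 44, 858]);
translate([778, 790, 0]) mirror([1, 0, 0]) rotate([0, atan2(330, 792), 0]) cube([35, 44, 858]);


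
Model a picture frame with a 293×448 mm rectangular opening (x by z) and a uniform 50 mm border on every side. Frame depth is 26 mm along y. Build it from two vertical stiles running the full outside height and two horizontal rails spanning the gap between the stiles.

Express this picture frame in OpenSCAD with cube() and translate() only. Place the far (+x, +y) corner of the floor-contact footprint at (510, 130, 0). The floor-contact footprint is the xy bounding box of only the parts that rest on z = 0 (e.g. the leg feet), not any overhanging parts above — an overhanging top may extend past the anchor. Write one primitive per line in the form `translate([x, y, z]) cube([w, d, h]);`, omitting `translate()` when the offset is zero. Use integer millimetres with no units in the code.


translate([117, 104, 0]) cube([50, 26, 548]);
translate([460, 104, 0]) cube([50, 26, 548]);
translate([167, 104, 0]) cube([293, 26, 50]);
translate([167, 104, 498]) cube([293, 26, 50]);


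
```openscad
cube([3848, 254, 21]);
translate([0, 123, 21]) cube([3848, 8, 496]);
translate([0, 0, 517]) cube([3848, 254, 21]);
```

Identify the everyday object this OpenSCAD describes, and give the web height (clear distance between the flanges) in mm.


An I-beam. The web height is 496 mm.

Two wide flanges with a thin centred web — an I-beam. Overall 538 mm minus two 21 mm flanges gives a web of 538 − 2·21 = 496 mm.


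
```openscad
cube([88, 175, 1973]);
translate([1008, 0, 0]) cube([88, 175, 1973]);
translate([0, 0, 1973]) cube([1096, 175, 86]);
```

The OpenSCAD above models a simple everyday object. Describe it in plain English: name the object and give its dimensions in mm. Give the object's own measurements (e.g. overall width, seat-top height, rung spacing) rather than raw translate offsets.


A door frame. The clear opening is 920 mm wide and 1973 mm high. Two 88 mm wide jambs, 175 mm deep, stand either side of the opening from the floor to the top of the opening. A 86 mm thick head sits across the top of both jambs, spanning the full outside width of the frame.


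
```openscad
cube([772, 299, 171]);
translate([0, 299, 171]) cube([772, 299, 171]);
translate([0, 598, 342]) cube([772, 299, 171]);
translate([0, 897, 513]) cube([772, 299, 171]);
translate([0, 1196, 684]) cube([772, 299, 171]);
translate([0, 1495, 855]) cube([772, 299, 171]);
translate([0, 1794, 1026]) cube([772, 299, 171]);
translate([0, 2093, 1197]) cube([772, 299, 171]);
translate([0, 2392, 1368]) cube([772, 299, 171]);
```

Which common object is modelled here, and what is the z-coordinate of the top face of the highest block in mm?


A staircase. The total rise is 1539 mm.

9 identical blocks, each offset up and back from the previous — a staircase. Each step is 171 mm tall and there are 9 of them, so the total rise is 9 × 171 = 1539 mm.


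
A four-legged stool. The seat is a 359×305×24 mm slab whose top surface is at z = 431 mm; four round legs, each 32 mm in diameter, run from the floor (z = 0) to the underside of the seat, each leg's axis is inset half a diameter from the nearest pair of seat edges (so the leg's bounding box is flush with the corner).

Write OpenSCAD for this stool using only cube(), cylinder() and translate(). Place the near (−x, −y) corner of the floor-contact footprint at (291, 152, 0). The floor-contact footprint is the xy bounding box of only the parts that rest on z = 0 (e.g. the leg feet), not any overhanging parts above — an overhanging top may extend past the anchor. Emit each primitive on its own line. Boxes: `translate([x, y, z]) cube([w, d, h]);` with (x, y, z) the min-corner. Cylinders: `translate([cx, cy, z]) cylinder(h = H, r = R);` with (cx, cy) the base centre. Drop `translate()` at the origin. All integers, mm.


translate([291, 152, 407]) cube([359, 305, 24]);
translate([307, 168, 0]) cylinder(h = 407, r = 16);
translate([634, 168, 0]) cylinder(h = 407, r = 16);
translate([307, 441, 0]) cylinder(h = 407, r = 16);
translate([634, 441, 0]) cylinder(h = 407, r = 16);


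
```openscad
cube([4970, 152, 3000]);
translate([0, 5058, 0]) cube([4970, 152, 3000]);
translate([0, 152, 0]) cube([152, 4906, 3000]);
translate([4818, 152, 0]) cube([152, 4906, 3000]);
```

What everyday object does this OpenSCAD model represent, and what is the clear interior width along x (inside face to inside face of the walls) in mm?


A house (or room) frame. The interior width is 4666 mm.

Four 3000 mm walls enclosing a rectangle with no floor or roof — a room or house frame. Outside width is 4970 mm and wall thickness is 152 mm, so the interior width is 4970 − 2 × 152 = 4666 mm.


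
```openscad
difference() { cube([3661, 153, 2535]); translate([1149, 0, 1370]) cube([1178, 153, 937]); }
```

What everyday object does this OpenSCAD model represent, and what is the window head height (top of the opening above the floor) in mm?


A wall with a window opening. The window head height is 2307 mm.

A wall with a rectangular opening subtracted — a window. Sill at z = 1370, opening 937 mm tall, so the head is at 1370 + 937 = 2307 mm.


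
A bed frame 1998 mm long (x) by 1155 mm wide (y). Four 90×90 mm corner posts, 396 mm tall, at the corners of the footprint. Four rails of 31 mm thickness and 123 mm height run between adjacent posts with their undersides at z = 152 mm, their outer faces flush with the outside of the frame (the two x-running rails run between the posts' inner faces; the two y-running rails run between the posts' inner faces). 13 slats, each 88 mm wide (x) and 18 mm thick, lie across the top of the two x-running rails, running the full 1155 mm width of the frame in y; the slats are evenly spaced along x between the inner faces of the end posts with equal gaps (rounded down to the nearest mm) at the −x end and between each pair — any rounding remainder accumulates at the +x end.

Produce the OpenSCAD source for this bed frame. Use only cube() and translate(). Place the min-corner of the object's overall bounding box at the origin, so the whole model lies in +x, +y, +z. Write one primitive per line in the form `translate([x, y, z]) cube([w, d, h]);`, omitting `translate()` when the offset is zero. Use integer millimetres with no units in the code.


// slat z = rail_z + rail_h = 152 + 123 = 275
// slat gap = ⌊(1818 − 13·88) / 14⌋ = 48
cube([90, 90, 396]);
translate([0, 1065, 0]) cube([90, 90, 396]);
translate([1908, 0, 0]) cube([90, 90, 396]);
translate([1908, 1065, 0]) cube([90, 90, 396]);
translate([90, 0, 152]) cube([1818, 31, 123]);
translate([90, 1124, 152]) cube([1818, 31, 123]);
translate([0, 90, 152]) cube([31, 975, 123]);
translate([1967, 90, 152]) cube([31, 975, 123]);
translate([138, 0, 275]) cube([88, 1155, 18]);
translate([274, 0, 275]) cube([88, 1155, 18]);
translate([410, 0, 275]) cube([88, 1155, 18]);
translate([546, 0, 275]) cube([88, 1155, 18]);
translate([682, 0, 275]) cube([88, 1155, 18]);
translate([818, 0, 275]) cube([88, 1155, 18]);
translate([954, 0, 275]) cube([88, 1155, 18]);
translate([1090, 0, 275]) cube([88, 1155, 18]);
translate([1226, 0, 275]) cube([88, 1155, 18]);
translate([1362, 0, 275]) cube([88, 1155, 18]);
translate([1498, 0, 275]) cube([88, 1155, 18]);
translate([1634, 0, 275]) cube([88, 1155, 18]);
translate([1770, 0, 275]) cube([88, 1155, 18]);


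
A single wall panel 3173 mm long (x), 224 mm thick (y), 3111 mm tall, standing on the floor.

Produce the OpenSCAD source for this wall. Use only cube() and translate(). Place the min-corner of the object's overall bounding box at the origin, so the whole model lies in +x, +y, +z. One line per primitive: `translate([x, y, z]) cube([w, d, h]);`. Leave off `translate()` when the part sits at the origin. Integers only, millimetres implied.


cube([3173, 224, 3111]);


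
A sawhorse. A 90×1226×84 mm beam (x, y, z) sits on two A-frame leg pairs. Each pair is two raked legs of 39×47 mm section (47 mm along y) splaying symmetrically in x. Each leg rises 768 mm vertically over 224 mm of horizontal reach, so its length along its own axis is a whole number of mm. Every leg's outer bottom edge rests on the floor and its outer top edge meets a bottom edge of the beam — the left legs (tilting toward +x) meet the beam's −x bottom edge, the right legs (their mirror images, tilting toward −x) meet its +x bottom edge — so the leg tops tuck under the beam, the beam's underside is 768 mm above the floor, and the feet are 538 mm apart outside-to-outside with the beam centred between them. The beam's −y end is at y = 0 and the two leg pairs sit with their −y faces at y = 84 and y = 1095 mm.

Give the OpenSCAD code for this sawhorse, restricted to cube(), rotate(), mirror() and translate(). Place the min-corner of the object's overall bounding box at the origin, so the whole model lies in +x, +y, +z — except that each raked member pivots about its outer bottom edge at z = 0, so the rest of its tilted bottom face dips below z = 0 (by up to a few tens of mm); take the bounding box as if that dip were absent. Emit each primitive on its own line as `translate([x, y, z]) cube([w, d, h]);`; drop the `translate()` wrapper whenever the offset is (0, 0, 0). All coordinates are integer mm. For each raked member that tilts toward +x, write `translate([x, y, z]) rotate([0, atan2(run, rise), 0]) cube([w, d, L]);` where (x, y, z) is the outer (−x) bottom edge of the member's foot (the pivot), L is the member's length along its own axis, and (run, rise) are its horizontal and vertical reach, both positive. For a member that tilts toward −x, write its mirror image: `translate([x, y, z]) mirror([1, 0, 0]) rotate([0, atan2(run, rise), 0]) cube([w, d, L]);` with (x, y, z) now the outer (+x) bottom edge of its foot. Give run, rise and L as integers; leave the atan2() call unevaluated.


translate([224, 0, 768]) cube([90, 1226, 84]);
translate([0, 84, 0]) rotate([0, atan2(224, 768), 0]) cube([39, 47, 800]);
translate([538, 84, 0]) mirror([1, 0, 0]) rotate([0, atan2(224, 768), 0]) cube([39, 47, 800]);
translate([0, 1095, 0]) rotate([0, atan2(224, 768), 0]) cube([39, 47, 800]);
translate([538, 1095, 0]) mirror([1, 0, 0]) rotate([0, atan2(224, 768), 0]) cube([39, 47, 800]);


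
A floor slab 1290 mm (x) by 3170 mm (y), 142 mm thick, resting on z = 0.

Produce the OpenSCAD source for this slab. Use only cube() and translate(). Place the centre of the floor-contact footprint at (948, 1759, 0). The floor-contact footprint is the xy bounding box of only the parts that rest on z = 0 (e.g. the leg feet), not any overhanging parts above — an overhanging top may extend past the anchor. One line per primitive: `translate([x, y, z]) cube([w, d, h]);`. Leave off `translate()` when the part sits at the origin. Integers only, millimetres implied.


translate([303, 174, 0]) cube([1290, 3170, 142]);


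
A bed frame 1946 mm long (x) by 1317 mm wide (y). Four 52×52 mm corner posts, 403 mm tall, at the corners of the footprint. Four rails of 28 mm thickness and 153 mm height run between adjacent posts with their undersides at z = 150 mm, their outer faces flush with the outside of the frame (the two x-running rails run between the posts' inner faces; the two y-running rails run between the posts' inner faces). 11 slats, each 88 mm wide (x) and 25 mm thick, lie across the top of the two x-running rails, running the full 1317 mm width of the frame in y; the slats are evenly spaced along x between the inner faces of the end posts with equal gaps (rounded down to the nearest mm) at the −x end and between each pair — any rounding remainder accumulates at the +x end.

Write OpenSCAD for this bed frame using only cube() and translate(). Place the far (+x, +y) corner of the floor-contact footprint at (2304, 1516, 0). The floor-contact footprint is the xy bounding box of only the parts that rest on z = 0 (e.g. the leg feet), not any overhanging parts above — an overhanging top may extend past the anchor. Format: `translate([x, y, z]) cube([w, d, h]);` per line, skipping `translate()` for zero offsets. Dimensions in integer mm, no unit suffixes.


translate([358, 199, 0]) cube([52, 52, 403]);
translate([358, 1464, 0]) cube([52, 52, 403]);
translate([2252, 199, 0]) cube([52, 52, 403]);
translate([2252, 1464, 0]) cube([52, 52, 403]);
translate([410, 199, 150]) cube([1842, 28, 153]);
translate([410, 1488, 150]) cube([1842, 28, 153]);
translate([358, 251, 150]) cube([28, 1213, 153]);
translate([2276, 251, 150]) cube([28, 1213, 153]);
translate([482, 199, 303]) cube([88, 1317, 25]);
translate([642, 199, 303]) cube([88, 1317, 25]);
translate([802, 199, 303]) cube([88, 1317, 25]);
translate([962, 199, 303]) cube([88, 1317, 25]);
translate([1122, 199, 303]) cube([88, 1317, 25]);
translate([1282, 199, 303]) cube([88, 1317, 25]);
translate([1442, 199, 303]) cube([88, 1317, 25]);
translate([1602, 199, 303]) cube([88, 1317, 25]);
translate([1762, 199, 303]) cube([88, 1317, 25]);
translate([1922, 199, 303]) cube([88, 1317, 25]);
translate([2082, 199, 303]) cube([88, 1317, 25]);


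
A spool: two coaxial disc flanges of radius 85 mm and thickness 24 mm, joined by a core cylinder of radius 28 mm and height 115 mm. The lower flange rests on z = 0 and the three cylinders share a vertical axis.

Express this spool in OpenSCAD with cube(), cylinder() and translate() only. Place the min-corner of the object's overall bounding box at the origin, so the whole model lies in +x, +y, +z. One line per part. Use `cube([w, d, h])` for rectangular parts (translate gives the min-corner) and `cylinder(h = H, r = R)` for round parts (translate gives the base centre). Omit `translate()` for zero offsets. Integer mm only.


translate([85, 85, 0]) cylinder(h = 24, r = 85);
translate([85, 85, 24]) cylinder(h = 115, r = 28);
translate([85, 85, 139]) cylinder(h = 24, r = 85);


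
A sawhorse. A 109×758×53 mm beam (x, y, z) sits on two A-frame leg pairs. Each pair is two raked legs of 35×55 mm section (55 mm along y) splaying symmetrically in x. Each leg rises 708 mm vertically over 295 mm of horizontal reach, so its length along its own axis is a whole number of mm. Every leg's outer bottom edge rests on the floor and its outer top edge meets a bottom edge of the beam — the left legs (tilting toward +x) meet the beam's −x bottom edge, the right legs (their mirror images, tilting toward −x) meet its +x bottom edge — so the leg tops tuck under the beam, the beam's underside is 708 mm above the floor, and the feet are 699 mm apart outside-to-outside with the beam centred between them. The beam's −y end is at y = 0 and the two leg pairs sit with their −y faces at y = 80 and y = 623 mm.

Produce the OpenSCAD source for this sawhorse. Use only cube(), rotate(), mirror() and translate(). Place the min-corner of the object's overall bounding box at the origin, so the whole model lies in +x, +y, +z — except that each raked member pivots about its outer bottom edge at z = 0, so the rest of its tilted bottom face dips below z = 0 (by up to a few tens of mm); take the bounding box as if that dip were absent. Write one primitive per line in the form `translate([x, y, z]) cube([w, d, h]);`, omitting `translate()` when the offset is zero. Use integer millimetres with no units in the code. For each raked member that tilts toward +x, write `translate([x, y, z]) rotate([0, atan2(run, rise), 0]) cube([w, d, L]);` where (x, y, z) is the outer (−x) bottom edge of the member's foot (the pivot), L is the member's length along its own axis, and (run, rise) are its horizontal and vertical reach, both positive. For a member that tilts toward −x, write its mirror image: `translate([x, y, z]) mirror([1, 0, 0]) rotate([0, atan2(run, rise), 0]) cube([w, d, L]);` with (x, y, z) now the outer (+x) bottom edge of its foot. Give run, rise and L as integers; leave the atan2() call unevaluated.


// leg length = √(295² + 708²) = 767
// right-leg outer foot x = 2·295 + 109 = 699
// beam min-corner = (295, 0, 708)
translate([295, 0, 708]) cube([109, 758, 53]);
translate([0, 80, 0]) rotate([0, atan2(295, 708), 0]) cube([35, 55, 767]);
translate([699, 80, 0]) mirror([1, 0, 0]) rotate([0, atan2(295, 708), 0]) cube([35, 55, 767]);
translate([0, 623, 0]) rotate([0, atan2(295, 708), 0]) cube([35, 55, 767]);
translate([699, 623, 0]) mirror([1, 0, 0]) rotate([0, atan2(295, 708), 0]) cube([35, 55, 767]);


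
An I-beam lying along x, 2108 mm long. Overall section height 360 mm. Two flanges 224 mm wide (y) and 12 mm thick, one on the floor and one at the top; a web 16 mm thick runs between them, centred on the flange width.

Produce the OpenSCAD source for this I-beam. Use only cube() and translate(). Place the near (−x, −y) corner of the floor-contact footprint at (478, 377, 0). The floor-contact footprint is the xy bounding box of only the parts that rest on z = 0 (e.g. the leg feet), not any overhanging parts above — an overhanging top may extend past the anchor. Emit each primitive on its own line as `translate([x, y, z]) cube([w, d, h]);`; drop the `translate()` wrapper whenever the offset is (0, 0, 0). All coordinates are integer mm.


translate([478, 377, 0]) cube([2108, 224, 12]);
translate([478, 481, 12]) cube([2108, 16, 336]);
translate([478, 377, 348]) cube([2108, 224, 12]);


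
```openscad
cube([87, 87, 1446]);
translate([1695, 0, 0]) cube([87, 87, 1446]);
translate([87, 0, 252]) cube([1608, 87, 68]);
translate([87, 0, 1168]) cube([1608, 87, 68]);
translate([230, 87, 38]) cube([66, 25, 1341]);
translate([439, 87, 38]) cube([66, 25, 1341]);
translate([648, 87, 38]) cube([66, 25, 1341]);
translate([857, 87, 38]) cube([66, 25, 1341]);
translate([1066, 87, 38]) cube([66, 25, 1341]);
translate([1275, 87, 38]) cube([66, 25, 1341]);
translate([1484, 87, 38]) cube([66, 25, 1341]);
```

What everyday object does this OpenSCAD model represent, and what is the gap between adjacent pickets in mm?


A fence section. The picket gap is 143 mm.

Two posts, two rails, 7 pickets — a fence section. Span 1608 mm holds 7 pickets of 66 mm with 8 equal gaps: ⌊(1608 − 7·66) / 8⌋ = 143 mm.


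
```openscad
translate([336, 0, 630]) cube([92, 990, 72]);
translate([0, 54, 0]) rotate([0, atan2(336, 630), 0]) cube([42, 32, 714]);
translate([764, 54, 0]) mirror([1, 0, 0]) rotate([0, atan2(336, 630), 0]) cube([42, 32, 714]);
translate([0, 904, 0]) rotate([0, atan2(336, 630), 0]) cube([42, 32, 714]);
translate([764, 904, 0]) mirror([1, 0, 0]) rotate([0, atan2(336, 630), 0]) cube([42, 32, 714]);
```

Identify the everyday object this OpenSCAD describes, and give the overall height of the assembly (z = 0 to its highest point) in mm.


A sawhorse. The overall height is 702 mm.

A beam across two mirrored pairs of raked legs — a sawhorse. The beam's underside is at z = 630 (matching the legs' vertical rise in atan2(336, 630)) and the beam is 72 mm tall, so its top is at 630 + 72 = 702 mm. The raked legs top out at the beam's underside, so that is the highest point.


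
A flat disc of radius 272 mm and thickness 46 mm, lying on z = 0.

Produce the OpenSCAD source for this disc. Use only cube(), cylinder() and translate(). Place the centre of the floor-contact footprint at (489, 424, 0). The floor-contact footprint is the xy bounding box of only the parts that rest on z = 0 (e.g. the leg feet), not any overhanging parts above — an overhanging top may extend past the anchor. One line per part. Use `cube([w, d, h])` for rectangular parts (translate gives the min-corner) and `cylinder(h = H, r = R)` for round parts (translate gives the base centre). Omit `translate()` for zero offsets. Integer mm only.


translate([489, 424, 0]) cylinder(h = 46, r = 272);


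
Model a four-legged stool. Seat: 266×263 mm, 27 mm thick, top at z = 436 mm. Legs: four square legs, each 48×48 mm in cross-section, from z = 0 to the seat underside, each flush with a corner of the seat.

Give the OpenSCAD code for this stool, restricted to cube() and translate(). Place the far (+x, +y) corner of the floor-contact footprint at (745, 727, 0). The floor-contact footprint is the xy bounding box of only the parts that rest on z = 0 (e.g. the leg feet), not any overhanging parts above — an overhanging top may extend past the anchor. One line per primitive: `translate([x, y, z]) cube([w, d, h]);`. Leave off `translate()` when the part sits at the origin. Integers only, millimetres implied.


translate([479, 464, 409]) cube([266, 263, 27]);
translate([479, 464, 0]) cube([48, 48, 409]);
translate([697, 464, 0]) cube([48, 48, 409]);
translate([479, 679, 0]) cube([48, 48, 409]);
translate([697, 679, 0]) cube([48, 48, 409]);


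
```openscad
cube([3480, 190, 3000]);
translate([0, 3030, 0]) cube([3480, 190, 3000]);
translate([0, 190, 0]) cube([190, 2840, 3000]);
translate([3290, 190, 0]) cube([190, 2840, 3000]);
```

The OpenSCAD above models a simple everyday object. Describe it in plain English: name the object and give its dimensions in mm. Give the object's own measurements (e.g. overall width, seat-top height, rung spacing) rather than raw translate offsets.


The wall frame of a small rectangular building: four walls, each 3000 mm tall and 190 mm thick, enclosing a footprint 3480 mm (x) by 3220 mm (y) outside-to-outside, with no floor or roof. The front and back walls (the −y and +y sides) span the full width; the two side walls fit between them.


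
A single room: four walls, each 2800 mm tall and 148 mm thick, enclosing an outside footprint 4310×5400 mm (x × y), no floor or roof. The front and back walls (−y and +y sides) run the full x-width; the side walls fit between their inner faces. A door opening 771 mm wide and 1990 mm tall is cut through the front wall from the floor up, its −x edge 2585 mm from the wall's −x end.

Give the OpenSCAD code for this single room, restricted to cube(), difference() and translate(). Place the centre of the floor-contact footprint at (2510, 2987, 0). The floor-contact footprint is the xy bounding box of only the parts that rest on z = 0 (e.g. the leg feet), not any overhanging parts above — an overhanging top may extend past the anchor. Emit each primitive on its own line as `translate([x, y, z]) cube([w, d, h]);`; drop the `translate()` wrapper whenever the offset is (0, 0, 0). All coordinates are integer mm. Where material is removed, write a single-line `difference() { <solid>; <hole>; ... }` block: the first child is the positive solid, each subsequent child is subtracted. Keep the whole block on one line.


difference() { translate([355, 287, 0]) cube([4310, 148, 2800]); translate([2940, 287, 0]) cube([771, 148, 1990]); }
translate([355, 5539, 0]) cube([4310, 148, 2800]);
translate([355, 435, 0]) cube([148, 5104, 2800]);
translate([4517, 435, 0]) cube([148, 5104, 2800]);


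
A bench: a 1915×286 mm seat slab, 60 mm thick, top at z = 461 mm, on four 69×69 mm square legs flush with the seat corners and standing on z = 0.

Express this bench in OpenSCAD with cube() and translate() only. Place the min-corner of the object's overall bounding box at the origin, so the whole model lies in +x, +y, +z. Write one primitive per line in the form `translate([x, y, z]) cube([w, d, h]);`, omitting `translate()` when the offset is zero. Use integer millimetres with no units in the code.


// leg_h = 461 − 60 = 401
translate([0, 0, 401]) cube([1915, 286, 60]);
cube([69, 69, 401]);
translate([0, 217, 0]) cube([69, 69, 401]);
translate([1846, 0, 0]) cube([69, 69, 401]);
translate([1846, 217, 0]) cube([69, 69, 401]);


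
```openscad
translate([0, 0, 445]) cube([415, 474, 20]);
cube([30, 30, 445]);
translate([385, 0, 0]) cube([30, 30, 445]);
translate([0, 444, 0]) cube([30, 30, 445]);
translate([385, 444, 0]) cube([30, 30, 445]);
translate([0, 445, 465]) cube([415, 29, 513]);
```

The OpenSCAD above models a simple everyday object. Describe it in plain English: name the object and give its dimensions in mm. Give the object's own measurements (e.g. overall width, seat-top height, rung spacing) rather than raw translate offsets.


A chair. The seat is a 415×474×20 mm slab with its top at z = 465 mm, on four 30×30 mm corner legs (flush with the seat edges, standing on z = 0). A flat backrest 29 mm thick, 513 mm tall, spans the full seat width and rises from the seat top along its +y edge, rear face flush with the rear of the seat.


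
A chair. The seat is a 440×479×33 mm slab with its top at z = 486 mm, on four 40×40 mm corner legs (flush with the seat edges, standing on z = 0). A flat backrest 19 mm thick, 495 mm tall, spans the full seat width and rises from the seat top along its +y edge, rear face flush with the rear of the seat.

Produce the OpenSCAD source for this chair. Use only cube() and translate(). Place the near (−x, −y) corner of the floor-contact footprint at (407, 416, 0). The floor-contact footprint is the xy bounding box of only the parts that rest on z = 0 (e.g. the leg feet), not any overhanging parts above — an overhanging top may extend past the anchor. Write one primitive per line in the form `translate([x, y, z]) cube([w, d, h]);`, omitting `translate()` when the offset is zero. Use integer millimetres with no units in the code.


translate([407, 416, 453]) cube([440, 479, 33]);
translate([407, 416, 0]) cube([40, 40, 453]);
translate([807, 416, 0]) cube([40, 40, 453]);
translate([407, 855, 0]) cube([40, 40, 453]);
translate([807, 855, 0]) cube([40, 40, 453]);
translate([407, 876, 486]) cube([440, 19, 495]);


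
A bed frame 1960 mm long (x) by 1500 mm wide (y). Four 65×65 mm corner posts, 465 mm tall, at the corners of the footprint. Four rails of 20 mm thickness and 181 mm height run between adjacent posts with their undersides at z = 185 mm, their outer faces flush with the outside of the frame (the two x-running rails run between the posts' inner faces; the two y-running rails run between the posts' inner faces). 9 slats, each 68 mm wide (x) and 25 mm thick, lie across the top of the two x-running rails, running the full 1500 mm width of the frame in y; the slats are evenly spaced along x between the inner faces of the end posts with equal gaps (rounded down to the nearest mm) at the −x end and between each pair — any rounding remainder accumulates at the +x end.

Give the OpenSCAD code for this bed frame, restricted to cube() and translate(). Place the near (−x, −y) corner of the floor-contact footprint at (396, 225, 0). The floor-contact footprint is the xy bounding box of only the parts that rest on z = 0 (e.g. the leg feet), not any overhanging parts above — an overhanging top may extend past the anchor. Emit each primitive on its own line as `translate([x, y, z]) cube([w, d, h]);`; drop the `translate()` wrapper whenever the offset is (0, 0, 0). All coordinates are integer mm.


// slat z = rail_z + rail_h = 185 + 181 = 366
// slat gap = ⌊(1830 − 9·68) / 10⌋ = 121
translate([396, 225, 0]) cube([65, 65, 465]);
translate([396, 1660, 0]) cube([65, 65, 465]);
translate([2291, 225, 0]) cube([65, 65, 465]);
translate([2291, 1660, 0]) cube([65, 65, 465]);
translate([461, 225, 185]) cube([1830, 20, 181]);
translate([461, 1705, 185]) cube([1830, 20, 181]);
translate([396, 290, 185]) cube([20, 1370, 181]);
translate([2336, 290, 185]) cube([20, 1370, 181]);
translate([582, 225, 366]) cube([68, 1500, 25]);
translate([771, 225, 366]) cube([68, 1500, 25]);
translate([960, 225, 366]) cube([68, 1500, 25]);
translate([1149, 225, 366]) cube([68, 1500, 25]);
translate([1338, 225, 366]) cube([68, 1500, 25]);
translate([1527, 225, 366]) cube([68, 1500, 25]);
translate([1716, 225, 366]) cube([68, 1500, 25]);
translate([1905, 225, 366]) cube([68, 1500, 25]);
translate([2094, 225, 366]) cube([68, 1500, 25]);


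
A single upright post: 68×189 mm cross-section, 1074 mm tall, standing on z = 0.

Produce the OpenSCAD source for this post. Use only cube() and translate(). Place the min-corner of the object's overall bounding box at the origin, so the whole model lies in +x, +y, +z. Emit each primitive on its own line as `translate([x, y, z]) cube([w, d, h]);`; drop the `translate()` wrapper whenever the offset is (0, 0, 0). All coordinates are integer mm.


cube([68, 189, 1074]);


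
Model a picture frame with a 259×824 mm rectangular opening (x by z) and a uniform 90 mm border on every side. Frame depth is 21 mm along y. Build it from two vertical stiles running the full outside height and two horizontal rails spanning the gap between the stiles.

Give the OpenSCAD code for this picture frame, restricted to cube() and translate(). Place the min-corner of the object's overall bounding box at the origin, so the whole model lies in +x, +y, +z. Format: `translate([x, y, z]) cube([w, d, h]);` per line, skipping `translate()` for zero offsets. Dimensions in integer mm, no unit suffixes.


cube([90, 21, 1004]);
translate([349, 0, 0]) cube([90, 21, 1004]);
translate([90, 0, 0]) cube([259, 21, 90]);
translate([90, 0, 914]) cube([259, 21, 90]);


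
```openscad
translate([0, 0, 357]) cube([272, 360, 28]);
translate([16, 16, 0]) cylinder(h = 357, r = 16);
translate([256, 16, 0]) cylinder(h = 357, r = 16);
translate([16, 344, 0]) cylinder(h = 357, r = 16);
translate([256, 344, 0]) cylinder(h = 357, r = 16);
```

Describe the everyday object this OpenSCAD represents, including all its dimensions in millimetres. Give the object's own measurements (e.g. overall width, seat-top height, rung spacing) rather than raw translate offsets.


A four-legged stool. The seat is a 272×360×28 mm slab whose top surface is at z = 385 mm; four round legs, each 32 mm in diameter, run from the floor (z = 0) to the underside of the seat, each leg's axis is inset half a diameter from the nearest pair of seat edges (so the leg's bounding box is flush with the corner).


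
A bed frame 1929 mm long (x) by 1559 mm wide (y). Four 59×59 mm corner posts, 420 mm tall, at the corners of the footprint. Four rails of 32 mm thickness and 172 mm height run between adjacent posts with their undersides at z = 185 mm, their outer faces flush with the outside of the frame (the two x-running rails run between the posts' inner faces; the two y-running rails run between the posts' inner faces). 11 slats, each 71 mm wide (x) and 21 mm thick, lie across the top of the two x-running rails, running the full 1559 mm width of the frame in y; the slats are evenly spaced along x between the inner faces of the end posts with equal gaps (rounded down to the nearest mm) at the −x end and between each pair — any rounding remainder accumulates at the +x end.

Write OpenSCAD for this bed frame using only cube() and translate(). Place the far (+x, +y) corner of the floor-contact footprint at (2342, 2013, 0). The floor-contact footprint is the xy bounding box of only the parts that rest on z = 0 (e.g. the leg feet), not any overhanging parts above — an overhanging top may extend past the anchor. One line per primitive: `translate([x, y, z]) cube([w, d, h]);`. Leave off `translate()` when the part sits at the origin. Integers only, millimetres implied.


// slat z = rail_z + rail_h = 185 + 172 = 357
// slat gap = ⌊(1811 − 11·71) / 12⌋ = 85
translate([413, 454, 0]) cube([59, 59, 420]);
translate([413, 1954, 0]) cube([59, 59, 420]);
translate([2283, 454, 0]) cube([59, 59, 420]);
translate([2283, 1954, 0]) cube([59, 59, 420]);
translate([472, 454, 185]) cube([1811, 32, 172]);
translate([472, 1981, 185]) cube([1811, 32, 172]);
translate([413, 513, 185]) cube([32, 1441, 172]);
translate([2310, 513, 185]) cube([32, 1441, 172]);
translate([557, 454, 357]) cube([71, 1559, 21]);
translate([713, 454, 357]) cube([71, 1559, 21]);
translate([869, 454, 357]) cube([71, 1559, 21]);
translate([1025, 454, 357]) cube([71, 1559, 21]);
translate([1181, 454, 357]) cube([71, 1559, 21]);
translate([1337, 454, 357]) cube([71, 1559, 21]);
translate([1493, 454, 357]) cube([71, 1559, 21]);
translate([1649, 454, 357]) cube([71, 1559, 21]);
translate([1805, 454, 357]) cube([71, 1559, 21]);
translate([1961, 454, 357]) cube([71, 1559, 21]);
translate([2117, 454, 357]) cube([71, 1559, 21]);


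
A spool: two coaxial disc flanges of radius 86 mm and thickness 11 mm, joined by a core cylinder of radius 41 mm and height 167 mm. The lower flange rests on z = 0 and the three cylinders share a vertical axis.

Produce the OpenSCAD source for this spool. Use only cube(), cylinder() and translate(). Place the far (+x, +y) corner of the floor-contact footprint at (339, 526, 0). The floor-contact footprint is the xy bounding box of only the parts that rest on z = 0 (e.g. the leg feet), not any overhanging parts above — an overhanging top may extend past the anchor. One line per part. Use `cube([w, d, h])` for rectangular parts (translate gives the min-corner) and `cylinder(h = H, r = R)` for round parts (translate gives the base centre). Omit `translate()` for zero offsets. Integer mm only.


translate([253, 440, 0]) cylinder(h = 11, r = 86);
translate([253, 440, 11]) cylinder(h = 167, r = 41);
translate([253, 440, 178]) cylinder(h = 11, r = 86);


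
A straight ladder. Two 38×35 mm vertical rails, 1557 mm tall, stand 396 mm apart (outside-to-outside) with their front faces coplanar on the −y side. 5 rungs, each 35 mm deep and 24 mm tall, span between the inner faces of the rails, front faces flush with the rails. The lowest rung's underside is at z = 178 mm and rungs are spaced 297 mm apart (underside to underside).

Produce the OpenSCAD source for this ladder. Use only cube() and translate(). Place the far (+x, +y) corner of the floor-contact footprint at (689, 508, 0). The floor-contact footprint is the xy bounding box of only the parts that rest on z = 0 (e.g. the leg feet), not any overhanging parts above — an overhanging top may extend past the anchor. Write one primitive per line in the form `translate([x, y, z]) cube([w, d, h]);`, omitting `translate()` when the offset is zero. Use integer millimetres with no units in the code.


translate([293, 473, 0]) cube([38, 35, 1557]);
translate([651, 473, 0]) cube([38, 35, 1557]);
translate([331, 473, 178]) cube([320, 35, 24]);
translate([331, 473, 475]) cube([320, 35, 24]);
translate([331, 473, 772]) cube([320, 35, 24]);
translate([331, 473, 1069]) cube([320, 35, 24]);
translate([331, 473, 1366]) cube([320, 35, 24]);


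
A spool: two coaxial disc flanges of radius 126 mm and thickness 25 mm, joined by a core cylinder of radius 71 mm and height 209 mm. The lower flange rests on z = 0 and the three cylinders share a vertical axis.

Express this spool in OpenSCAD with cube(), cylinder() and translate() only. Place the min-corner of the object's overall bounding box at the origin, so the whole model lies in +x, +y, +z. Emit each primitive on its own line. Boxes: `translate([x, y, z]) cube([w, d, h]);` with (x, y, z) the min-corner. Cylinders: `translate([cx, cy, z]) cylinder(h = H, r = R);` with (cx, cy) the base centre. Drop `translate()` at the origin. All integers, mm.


translate([126, 126, 0]) cylinder(h = 25, r = 126);
translate([126, 126, 25]) cylinder(h = 209, r = 71);
translate([126, 126, 234]) cylinder(h = 25, r = 126);
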